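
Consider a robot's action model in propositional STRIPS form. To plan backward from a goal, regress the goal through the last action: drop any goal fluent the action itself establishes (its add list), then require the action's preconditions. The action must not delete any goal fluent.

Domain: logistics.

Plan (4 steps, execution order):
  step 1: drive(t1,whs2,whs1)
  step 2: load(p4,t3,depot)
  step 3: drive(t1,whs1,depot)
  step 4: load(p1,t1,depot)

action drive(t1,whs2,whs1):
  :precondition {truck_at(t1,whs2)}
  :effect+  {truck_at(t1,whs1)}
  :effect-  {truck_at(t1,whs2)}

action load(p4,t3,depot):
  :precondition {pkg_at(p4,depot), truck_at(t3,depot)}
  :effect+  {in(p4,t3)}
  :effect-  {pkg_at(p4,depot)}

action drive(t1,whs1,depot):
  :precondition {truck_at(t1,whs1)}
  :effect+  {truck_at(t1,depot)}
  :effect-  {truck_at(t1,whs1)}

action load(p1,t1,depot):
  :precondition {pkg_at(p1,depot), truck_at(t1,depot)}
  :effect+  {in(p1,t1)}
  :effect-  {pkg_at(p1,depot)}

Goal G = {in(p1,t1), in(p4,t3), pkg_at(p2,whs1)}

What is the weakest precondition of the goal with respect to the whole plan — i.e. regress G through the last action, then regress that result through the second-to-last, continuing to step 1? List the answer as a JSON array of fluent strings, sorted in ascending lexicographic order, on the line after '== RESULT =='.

Regress step by step:
  through step 4 (load(p1,t1,depot)): drop {in(p1,t1)}, keep {in(p4,t3), pkg_at(p2,whs1)}, require {pkg_at(p1,depot), truck_at(t1,depot)}
    → {in(p4,t3), pkg_at(p1,depot), pkg_at(p2,whs1), truck_at(t1,depot)}
  through step 3 (drive(t1,whs1,depot)): drop {truck_at(t1,depot)}, keep {in(p4,t3), pkg_at(p1,depot), pkg_at(p2,whs1)}, require {truck_at(t1,whs1)}
    → {in(p4,t3), pkg_at(p1,depot), pkg_at(p2,whs1), truck_at(t1,whs1)}
  through step 2 (load(p4,t3,depot)): drop {in(p4,t3)}, keep {pkg_at(p1,depot), pkg_at(p2,whs1), truck_at(t1,whs1)}, require {pkg_at(p4,depot), truck_at(t3,depot)}
    → {pkg_at(p1,depot), pkg_at(p2,whs1), pkg_at(p4,depot), truck_at(t1,whs1), truck_at(t3,depot)}
  through step 1 (drive(t1,whs2,whs1)): drop {truck_at(t1,whs1)}, keep {pkg_at(p1,depot), pkg_at(p2,whs1), pkg_at(p4,depot), truck_at(t3,depot)}, require {truck_at(t1,whs2)}
    → {pkg_at(p1,depot), pkg_at(p2,whs1), pkg_at(p4,depot), truck_at(t1,whs2), truck_at(t3,depot)}

== RESULT ==
["pkg_at(p1,depot)", "pkg_at(p2,whs1)", "pkg_at(p4,depot)", "truck_at(t1,whs2)", "truck_at(t3,depot)"]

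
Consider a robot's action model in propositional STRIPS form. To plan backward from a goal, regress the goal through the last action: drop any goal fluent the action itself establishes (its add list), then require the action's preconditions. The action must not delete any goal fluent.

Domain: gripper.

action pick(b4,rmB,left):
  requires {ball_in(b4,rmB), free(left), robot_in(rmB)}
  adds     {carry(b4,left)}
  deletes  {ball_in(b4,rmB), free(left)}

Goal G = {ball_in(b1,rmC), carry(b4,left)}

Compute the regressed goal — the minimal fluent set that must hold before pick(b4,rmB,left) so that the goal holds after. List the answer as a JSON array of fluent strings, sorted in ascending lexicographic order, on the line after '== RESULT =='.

Compute (G \ add) ∪ pre:
  G ∩ del = {}  (empty — regression defined)
  G \ add = {ball_in(b1,rmC), carry(b4,left)} \ {carry(b4,left)} = {ball_in(b1,rmC)}
  ∪ pre   = {ball_in(b1,rmC)} ∪ {ball_in(b4,rmB), free(left), robot_in(rmB)}
          = {ball_in(b1,rmC), ball_in(b4,rmB), free(left), robot_in(rmB)}

== RESULT ==
["ball_in(b1,rmC)", "ball_in(b4,rmB)", "free(left)", "robot_in(rmB)"]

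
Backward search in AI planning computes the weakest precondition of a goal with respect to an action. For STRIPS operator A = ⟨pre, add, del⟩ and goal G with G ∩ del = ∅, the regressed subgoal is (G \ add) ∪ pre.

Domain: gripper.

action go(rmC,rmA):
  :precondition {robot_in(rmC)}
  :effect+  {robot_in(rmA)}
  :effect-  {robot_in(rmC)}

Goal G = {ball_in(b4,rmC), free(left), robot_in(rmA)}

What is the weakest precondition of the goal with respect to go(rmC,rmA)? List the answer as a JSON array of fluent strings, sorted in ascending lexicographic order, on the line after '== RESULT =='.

Regress:
  G ∩ del = {}  (empty — regression defined)
  G \ add = {ball_in(b4,rmC), free(left), robot_in(rmA)} \ {robot_in(rmA)} = {ball_in(b4,rmC), free(left)}
  ∪ pre   = {ball_in(b4,rmC), free(left)} ∪ {robot_in(rmC)}
          = {ball_in(b4,rmC), free(left), robot_in(rmC)}

== RESULT ==
["ball_in(b4,rmC)", "free(left)", "robot_in(rmC)"]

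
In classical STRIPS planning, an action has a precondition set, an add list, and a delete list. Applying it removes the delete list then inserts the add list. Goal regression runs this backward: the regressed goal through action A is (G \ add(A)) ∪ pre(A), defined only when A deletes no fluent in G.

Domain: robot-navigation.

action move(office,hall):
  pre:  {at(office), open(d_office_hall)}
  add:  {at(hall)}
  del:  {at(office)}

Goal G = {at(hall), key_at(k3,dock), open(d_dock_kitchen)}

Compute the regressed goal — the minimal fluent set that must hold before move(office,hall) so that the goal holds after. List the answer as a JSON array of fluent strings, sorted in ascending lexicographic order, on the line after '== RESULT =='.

Regress:
  G ∩ del = {}  (empty — regression defined)
  G \ add = {at(hall), key_at(k3,dock), open(d_dock_kitchen)} \ {at(hall)} = {key_at(k3,dock), open(d_dock_kitchen)}
  ∪ pre   = {key_at(k3,dock), open(d_dock_kitchen)} ∪ {at(office), open(d_office_hall)}
          = {at(office), key_at(k3,dock), open(d_dock_kitchen), open(d_office_hall)}

== RESULT ==
["at(office)", "key_at(k3,dock)", "open(d_dock_kitchen)", "open(d_office_hall)"]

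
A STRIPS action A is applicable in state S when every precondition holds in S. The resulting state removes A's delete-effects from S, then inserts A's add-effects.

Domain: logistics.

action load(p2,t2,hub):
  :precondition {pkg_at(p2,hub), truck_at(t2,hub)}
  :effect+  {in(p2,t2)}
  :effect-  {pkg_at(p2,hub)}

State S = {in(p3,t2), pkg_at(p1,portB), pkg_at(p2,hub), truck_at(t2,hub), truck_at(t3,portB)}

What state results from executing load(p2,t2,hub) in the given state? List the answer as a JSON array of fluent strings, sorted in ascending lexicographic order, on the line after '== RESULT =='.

Compute (S \ del) ∪ add:
  pre ⊆ S: {pkg_at(p2,hub), truck_at(t2,hub)} ⊆ S  — applicable
  S \ del = {in(p3,t2), pkg_at(p1,portB), truck_at(t2,hub), truck_at(t3,portB)}
  ∪ add   = {in(p2,t2), in(p3,t2), pkg_at(p1,portB), truck_at(t2,hub), truck_at(t3,portB)}

== RESULT ==
["in(p2,t2)", "in(p3,t2)", "pkg_at(p1,portB)", "truck_at(t2,hub)", "truck_at(t3,portB)"]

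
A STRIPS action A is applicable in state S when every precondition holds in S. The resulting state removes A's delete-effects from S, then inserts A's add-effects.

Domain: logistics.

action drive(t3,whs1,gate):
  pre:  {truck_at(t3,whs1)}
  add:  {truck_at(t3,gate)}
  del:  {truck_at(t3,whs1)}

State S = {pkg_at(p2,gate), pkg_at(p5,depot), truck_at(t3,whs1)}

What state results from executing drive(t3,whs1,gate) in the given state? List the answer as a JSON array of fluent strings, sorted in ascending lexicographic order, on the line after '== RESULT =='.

Compute (S \ del) ∪ add:
  pre ⊆ S: {truck_at(t3,whs1)} ⊆ S  — applicable
  S \ del = {pkg_at(p2,gate), pkg_at(p5,depot)}
  ∪ add   = {pkg_at(p2,gate), pkg_at(p5,depot), truck_at(t3,gate)}

== RESULT ==
["pkg_at(p2,gate)", "pkg_at(p5,depot)", "truck_at(t3,gate)"]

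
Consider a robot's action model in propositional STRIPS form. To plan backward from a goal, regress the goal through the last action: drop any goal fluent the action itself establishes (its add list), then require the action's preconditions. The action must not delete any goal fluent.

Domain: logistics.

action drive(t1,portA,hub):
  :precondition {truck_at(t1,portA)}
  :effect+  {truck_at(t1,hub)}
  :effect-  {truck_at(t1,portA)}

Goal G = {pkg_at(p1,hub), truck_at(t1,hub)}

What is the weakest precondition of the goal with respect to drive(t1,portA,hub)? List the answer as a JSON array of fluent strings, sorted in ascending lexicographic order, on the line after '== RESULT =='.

Regress:
  G ∩ del = {}  (empty — regression defined)
  G \ add = {pkg_at(p1,hub), truck_at(t1,hub)} \ {truck_at(t1,hub)} = {pkg_at(p1,hub)}
  ∪ pre   = {pkg_at(p1,hub)} ∪ {truck_at(t1,portA)}
          = {pkg_at(p1,hub), truck_at(t1,portA)}

== RESULT ==
["pkg_at(p1,hub)", "truck_at(t1,portA)"]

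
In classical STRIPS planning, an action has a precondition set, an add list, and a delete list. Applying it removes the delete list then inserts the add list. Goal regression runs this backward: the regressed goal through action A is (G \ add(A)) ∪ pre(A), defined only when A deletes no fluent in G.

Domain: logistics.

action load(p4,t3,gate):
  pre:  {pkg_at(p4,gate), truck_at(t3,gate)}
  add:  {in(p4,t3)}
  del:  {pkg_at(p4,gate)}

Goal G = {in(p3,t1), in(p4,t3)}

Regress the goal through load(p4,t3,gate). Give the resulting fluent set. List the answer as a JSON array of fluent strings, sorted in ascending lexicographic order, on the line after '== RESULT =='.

Compute (G \ add) ∪ pre:
  G ∩ del = {}  (empty — regression defined)
  G \ add = {in(p3,t1), in(p4,t3)} \ {in(p4,t3)} = {in(p3,t1)}
  ∪ pre   = {in(p3,t1)} ∪ {pkg_at(p4,gate), truck_at(t3,gate)}
          = {in(p3,t1), pkg_at(p4,gate), truck_at(t3,gate)}

== RESULT ==
["in(p3,t1)", "pkg_at(p4,gate)", "truck_at(t3,gate)"]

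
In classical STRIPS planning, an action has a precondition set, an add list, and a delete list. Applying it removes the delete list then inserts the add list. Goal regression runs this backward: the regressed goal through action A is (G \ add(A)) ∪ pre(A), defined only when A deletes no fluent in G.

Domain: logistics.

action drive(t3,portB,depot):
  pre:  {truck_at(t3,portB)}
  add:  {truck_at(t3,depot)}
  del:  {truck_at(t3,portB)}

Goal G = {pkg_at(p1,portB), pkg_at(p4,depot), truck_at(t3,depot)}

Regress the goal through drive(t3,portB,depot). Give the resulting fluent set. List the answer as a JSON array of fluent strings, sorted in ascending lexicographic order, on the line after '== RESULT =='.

Compute (G \ add) ∪ pre:
  G ∩ del = {}  (empty — regression defined)
  G \ add = {pkg_at(p1,portB), pkg_at(p4,depot), truck_at(t3,depot)} \ {truck_at(t3,depot)} = {pkg_at(p1,portB), pkg_at(p4,depot)}
  ∪ pre   = {pkg_at(p1,portB), pkg_at(p4,depot)} ∪ {truck_at(t3,portB)}
          = {pkg_at(p1,portB), pkg_at(p4,depot), truck_at(t3,portB)}

== RESULT ==
["pkg_at(p1,portB)", "pkg_at(p4,depot)", "truck_at(t3,portB)"]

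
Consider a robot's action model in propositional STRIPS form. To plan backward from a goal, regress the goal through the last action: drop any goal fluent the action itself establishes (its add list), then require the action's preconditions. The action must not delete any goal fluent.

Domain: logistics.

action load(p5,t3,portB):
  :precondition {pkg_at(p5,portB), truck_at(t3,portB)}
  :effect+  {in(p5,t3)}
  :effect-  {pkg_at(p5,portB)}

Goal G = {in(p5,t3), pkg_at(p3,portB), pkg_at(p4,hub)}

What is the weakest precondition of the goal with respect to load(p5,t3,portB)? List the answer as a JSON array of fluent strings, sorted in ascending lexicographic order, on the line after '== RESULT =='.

Regress:
  G ∩ del = {}  (empty — regression defined)
  G \ add = {in(p5,t3), pkg_at(p3,portB), pkg_at(p4,hub)} \ {in(p5,t3)} = {pkg_at(p3,portB), pkg_at(p4,hub)}
  ∪ pre   = {pkg_at(p3,portB), pkg_at(p4,hub)} ∪ {pkg_at(p5,portB), truck_at(t3,portB)}
          = {pkg_at(p3,portB), pkg_at(p4,hub), pkg_at(p5,portB), truck_at(t3,portB)}

== RESULT ==
["pkg_at(p3,portB)", "pkg_at(p4,hub)", "pkg_at(p5,portB)", "truck_at(t3,portB)"]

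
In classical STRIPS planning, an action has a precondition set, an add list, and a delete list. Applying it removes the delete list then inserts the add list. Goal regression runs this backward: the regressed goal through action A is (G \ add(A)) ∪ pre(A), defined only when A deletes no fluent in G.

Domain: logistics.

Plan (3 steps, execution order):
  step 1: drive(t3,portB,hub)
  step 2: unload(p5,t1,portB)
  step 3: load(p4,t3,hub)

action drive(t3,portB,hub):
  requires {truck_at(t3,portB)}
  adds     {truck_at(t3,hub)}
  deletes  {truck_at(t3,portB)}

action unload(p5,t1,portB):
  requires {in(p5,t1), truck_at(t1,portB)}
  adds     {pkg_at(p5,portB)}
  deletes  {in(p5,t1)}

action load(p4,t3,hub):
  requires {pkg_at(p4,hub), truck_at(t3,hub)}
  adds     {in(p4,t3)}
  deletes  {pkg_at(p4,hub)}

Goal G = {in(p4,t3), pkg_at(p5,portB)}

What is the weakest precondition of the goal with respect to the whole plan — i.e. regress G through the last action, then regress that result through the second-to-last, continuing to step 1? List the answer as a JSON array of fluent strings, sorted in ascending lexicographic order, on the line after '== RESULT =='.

Work backward from the goal:
  through step 3 (load(p4,t3,hub)): drop {in(p4,t3)}, keep {pkg_at(p5,portB)}, require {pkg_at(p4,hub), truck_at(t3,hub)}
    → {pkg_at(p4,hub), pkg_at(p5,portB), truck_at(t3,hub)}
  through step 2 (unload(p5,t1,portB)): drop {pkg_at(p5,portB)}, keep {pkg_at(p4,hub), truck_at(t3,hub)}, require {in(p5,t1), truck_at(t1,portB)}
    → {in(p5,t1), pkg_at(p4,hub), truck_at(t1,portB), truck_at(t3,hub)}
  through step 1 (drive(t3,portB,hub)): drop {truck_at(t3,hub)}, keep {in(p5,t1), pkg_at(p4,hub), truck_at(t1,portB)}, require {truck_at(t3,portB)}
    → {in(p5,t1), pkg_at(p4,hub), truck_at(t1,portB), truck_at(t3,portB)}

== RESULT ==
["in(p5,t1)", "pkg_at(p4,hub)", "truck_at(t1,portB)", "truck_at(t3,portB)"]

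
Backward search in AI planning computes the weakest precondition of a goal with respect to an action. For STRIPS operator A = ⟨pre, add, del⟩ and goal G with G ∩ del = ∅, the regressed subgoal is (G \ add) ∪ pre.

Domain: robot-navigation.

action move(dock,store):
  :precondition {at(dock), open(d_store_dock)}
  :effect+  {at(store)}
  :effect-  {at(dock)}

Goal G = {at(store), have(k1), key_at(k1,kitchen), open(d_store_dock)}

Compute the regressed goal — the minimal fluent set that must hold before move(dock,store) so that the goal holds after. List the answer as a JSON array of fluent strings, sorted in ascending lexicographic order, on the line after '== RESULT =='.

Regress:
  G ∩ del = {}  (empty — regression defined)
  G \ add = {at(store), have(k1), key_at(k1,kitchen), open(d_store_dock)} \ {at(store)} = {have(k1), key_at(k1,kitchen), open(d_store_dock)}
  ∪ pre   = {have(k1), key_at(k1,kitchen), open(d_store_dock)} ∪ {at(dock), open(d_store_dock)}
          = {at(dock), have(k1), key_at(k1,kitchen), open(d_store_dock)}

== RESULT ==
["at(dock)", "have(k1)", "key_at(k1,kitchen)", "open(d_store_dock)"]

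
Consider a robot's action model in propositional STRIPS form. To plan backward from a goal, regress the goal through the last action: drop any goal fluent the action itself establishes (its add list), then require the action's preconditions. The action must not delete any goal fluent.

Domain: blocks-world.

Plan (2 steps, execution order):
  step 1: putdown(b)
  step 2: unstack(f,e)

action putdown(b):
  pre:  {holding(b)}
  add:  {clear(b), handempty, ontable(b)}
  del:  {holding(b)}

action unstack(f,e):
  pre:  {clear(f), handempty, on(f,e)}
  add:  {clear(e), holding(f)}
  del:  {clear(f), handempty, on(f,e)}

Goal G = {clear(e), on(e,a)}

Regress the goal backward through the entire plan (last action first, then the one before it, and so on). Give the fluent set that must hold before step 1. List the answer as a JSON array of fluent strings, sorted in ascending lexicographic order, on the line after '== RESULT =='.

Work backward from the goal:
  through step 2 (unstack(f,e)): drop {clear(e)}, keep {on(e,a)}, require {clear(f), handempty, on(f,e)}
    → {clear(f), handempty, on(e,a), on(f,e)}
  through step 1 (putdown(b)): drop {handempty}, keep {clear(f), on(e,a), on(f,e)}, require {holding(b)}
    → {clear(f), holding(b), on(e,a), on(f,e)}

== RESULT ==
["clear(f)", "holding(b)", "on(e,a)", "on(f,e)"]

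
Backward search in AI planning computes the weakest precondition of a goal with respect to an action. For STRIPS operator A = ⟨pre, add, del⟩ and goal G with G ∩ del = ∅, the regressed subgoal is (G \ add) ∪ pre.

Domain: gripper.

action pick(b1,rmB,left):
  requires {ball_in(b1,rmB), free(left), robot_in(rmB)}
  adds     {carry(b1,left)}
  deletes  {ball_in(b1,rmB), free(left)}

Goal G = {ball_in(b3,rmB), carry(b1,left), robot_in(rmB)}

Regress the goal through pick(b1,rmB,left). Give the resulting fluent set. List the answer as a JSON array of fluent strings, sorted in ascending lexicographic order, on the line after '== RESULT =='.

Regress:
  G ∩ del = {}  (empty — regression defined)
  G \ add = {ball_in(b3,rmB), carry(b1,left), robot_in(rmB)} \ {carry(b1,left)} = {ball_in(b3,rmB), robot_in(rmB)}
  ∪ pre   = {ball_in(b3,rmB), robot_in(rmB)} ∪ {ball_in(b1,rmB), free(left), robot_in(rmB)}
          = {ball_in(b1,rmB), ball_in(b3,rmB), free(left), robot_in(rmB)}

== RESULT ==
["ball_in(b1,rmB)", "ball_in(b3,rmB)", "free(left)", "robot_in(rmB)"]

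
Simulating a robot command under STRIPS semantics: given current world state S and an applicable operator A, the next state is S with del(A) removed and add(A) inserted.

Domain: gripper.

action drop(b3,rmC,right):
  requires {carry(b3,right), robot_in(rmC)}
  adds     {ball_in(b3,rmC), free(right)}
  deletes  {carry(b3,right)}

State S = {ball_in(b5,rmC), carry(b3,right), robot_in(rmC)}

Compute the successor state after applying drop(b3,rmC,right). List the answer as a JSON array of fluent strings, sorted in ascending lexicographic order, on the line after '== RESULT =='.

Compute (S \ del) ∪ add:
  pre ⊆ S: {carry(b3,right), robot_in(rmC)} ⊆ S  — applicable
  S \ del = {ball_in(b5,rmC), robot_in(rmC)}
  ∪ add   = {ball_in(b3,rmC), ball_in(b5,rmC), free(right), robot_in(rmC)}

== RESULT ==
["ball_in(b3,rmC)", "ball_in(b5,rmC)", "free(right)", "robot_in(rmC)"]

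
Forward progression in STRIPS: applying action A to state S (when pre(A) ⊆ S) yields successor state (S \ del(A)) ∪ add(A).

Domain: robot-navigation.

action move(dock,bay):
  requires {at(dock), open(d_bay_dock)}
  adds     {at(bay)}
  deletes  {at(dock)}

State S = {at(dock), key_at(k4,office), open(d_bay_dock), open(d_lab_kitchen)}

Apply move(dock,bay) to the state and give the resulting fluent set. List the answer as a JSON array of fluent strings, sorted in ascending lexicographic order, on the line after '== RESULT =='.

Compute (S \ del) ∪ add:
  pre ⊆ S: {at(dock), open(d_bay_dock)} ⊆ S  — applicable
  S \ del = {key_at(k4,office), open(d_bay_dock), open(d_lab_kitchen)}
  ∪ add   = {at(bay), key_at(k4,office), open(d_bay_dock), open(d_lab_kitchen)}

== RESULT ==
["at(bay)", "key_at(k4,office)", "open(d_bay_dock)", "open(d_lab_kitchen)"]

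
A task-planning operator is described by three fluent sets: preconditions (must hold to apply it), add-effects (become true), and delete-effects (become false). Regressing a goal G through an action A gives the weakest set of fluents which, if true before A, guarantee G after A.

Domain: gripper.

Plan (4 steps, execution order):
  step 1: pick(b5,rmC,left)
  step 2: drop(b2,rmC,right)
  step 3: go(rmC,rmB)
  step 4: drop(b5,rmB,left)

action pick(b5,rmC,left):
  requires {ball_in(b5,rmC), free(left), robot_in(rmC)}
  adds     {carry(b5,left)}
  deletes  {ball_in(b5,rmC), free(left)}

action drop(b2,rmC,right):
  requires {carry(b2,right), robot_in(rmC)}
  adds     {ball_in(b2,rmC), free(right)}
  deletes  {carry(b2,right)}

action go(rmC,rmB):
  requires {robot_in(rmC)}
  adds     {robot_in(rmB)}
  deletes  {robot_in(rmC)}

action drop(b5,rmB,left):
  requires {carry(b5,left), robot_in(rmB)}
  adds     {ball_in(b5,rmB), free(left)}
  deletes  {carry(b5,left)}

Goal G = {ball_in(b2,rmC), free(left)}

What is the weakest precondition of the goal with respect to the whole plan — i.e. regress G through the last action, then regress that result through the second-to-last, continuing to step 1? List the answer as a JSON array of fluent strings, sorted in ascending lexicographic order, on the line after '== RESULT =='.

Regress step by step:
  through step 4 (drop(b5,rmB,left)): drop {free(left)}, keep {ball_in(b2,rmC)}, require {carry(b5,left), robot_in(rmB)}
    → {ball_in(b2,rmC), carry(b5,left), robot_in(rmB)}
  through step 3 (go(rmC,rmB)): drop {robot_in(rmB)}, keep {ball_in(b2,rmC), carry(b5,left)}, require {robot_in(rmC)}
    → {ball_in(b2,rmC), carry(b5,left), robot_in(rmC)}
  through step 2 (drop(b2,rmC,right)): drop {ball_in(b2,rmC)}, keep {carry(b5,left), robot_in(rmC)}, require {carry(b2,right), robot_in(rmC)}
    → {carry(b2,right), carry(b5,left), robot_in(rmC)}
  through step 1 (pick(b5,rmC,left)): drop {carry(b5,left)}, keep {carry(b2,right), robot_in(rmC)}, require {ball_in(b5,rmC), free(left), robot_in(rmC)}
    → {ball_in(b5,rmC), carry(b2,right), free(left), robot_in(rmC)}

== RESULT ==
["ball_in(b5,rmC)", "carry(b2,right)", "free(left)", "robot_in(rmC)"]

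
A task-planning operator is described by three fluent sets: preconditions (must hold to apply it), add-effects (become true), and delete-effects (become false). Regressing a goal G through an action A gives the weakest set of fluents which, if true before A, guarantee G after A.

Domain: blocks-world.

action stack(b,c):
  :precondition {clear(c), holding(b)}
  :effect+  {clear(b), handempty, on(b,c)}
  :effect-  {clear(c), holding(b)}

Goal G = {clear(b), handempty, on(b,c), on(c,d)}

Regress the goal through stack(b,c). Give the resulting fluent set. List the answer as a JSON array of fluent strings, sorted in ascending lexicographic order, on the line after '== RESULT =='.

Compute (G \ add) ∪ pre:
  G ∩ del = {}  (empty — regression defined)
  G \ add = {clear(b), handempty, on(b,c), on(c,d)} \ {clear(b), handempty, on(b,c)} = {on(c,d)}
  ∪ pre   = {on(c,d)} ∪ {clear(c), holding(b)}
          = {clear(c), holding(b), on(c,d)}

== RESULT ==
["clear(c)", "holding(b)", "on(c,d)"]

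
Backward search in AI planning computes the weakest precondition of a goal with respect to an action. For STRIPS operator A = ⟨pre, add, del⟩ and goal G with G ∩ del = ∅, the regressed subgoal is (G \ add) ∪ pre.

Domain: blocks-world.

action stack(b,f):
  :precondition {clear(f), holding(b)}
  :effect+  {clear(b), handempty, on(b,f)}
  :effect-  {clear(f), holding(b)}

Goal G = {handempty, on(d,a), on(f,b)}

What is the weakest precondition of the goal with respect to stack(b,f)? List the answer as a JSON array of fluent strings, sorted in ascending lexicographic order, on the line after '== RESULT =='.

Regress:
  G ∩ del = {}  (empty — regression defined)
  G \ add = {handempty, on(d,a), on(f,b)} \ {clear(b), handempty, on(b,f)} = {on(d,a), on(f,b)}
  ∪ pre   = {on(d,a), on(f,b)} ∪ {clear(f), holding(b)}
          = {clear(f), holding(b), on(d,a), on(f,b)}

== RESULT ==
["clear(f)", "holding(b)", "on(d,a)", "on(f,b)"]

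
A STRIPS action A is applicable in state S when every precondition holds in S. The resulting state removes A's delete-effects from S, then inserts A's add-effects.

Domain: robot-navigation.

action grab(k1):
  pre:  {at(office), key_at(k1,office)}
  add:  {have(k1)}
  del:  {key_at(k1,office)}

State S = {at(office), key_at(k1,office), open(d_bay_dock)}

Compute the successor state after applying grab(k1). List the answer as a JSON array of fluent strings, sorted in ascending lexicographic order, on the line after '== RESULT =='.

Progress:
  pre ⊆ S: {at(office), key_at(k1,office)} ⊆ S  — applicable
  S \ del = {at(office), open(d_bay_dock)}
  ∪ add   = {at(office), have(k1), open(d_bay_dock)}

== RESULT ==
["at(office)", "have(k1)", "open(d_bay_dock)"]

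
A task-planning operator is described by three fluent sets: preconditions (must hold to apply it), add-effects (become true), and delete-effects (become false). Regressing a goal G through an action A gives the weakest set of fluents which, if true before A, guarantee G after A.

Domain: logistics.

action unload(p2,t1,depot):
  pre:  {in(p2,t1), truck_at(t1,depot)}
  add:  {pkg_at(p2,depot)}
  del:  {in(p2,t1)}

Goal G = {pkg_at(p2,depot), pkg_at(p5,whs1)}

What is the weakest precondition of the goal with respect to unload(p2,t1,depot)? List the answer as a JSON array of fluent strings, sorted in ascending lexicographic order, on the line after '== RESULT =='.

Compute (G \ add) ∪ pre:
  G ∩ del = {}  (empty — regression defined)
  G \ add = {pkg_at(p2,depot), pkg_at(p5,whs1)} \ {pkg_at(p2,depot)} = {pkg_at(p5,whs1)}
  ∪ pre   = {pkg_at(p5,whs1)} ∪ {in(p2,t1), truck_at(t1,depot)}
          = {in(p2,t1), pkg_at(p5,whs1), truck_at(t1,depot)}

== RESULT ==
["in(p2,t1)", "pkg_at(p5,whs1)", "truck_at(t1,depot)"]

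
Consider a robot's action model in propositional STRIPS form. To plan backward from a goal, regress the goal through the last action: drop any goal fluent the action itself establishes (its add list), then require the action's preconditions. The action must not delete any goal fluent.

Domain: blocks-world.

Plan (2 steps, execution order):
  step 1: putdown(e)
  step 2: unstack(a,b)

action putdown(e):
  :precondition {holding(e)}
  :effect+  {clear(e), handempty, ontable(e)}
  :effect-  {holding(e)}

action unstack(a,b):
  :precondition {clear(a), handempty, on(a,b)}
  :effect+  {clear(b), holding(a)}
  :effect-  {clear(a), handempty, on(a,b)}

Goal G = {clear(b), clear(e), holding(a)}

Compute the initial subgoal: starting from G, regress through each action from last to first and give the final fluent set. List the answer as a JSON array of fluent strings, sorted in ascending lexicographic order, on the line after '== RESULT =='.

Regress step by step:
  through step 2 (unstack(a,b)): drop {clear(b), holding(a)}, keep {clear(e)}, require {clear(a), handempty, on(a,b)}
    → {clear(a), clear(e), handempty, on(a,b)}
  through step 1 (putdown(e)): drop {clear(e), handempty}, keep {clear(a), on(a,b)}, require {holding(e)}
    → {clear(a), holding(e), on(a,b)}

== RESULT ==
["clear(a)", "holding(e)", "on(a,b)"]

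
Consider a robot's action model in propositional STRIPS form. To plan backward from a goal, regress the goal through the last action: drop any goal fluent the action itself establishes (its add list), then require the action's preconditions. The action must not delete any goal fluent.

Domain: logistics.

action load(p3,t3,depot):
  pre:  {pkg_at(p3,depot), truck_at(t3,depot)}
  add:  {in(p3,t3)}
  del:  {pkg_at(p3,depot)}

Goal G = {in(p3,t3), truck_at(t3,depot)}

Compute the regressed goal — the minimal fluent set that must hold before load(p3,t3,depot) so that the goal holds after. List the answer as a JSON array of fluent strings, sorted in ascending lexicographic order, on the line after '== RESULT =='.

Compute (G \ add) ∪ pre:
  G ∩ del = {}  (empty — regression defined)
  G \ add = {in(p3,t3), truck_at(t3,depot)} \ {in(p3,t3)} = {truck_at(t3,depot)}
  ∪ pre   = {truck_at(t3,depot)} ∪ {pkg_at(p3,depot), truck_at(t3,depot)}
          = {pkg_at(p3,depot), truck_at(t3,depot)}

== RESULT ==
["pkg_at(p3,depot)", "truck_at(t3,depot)"]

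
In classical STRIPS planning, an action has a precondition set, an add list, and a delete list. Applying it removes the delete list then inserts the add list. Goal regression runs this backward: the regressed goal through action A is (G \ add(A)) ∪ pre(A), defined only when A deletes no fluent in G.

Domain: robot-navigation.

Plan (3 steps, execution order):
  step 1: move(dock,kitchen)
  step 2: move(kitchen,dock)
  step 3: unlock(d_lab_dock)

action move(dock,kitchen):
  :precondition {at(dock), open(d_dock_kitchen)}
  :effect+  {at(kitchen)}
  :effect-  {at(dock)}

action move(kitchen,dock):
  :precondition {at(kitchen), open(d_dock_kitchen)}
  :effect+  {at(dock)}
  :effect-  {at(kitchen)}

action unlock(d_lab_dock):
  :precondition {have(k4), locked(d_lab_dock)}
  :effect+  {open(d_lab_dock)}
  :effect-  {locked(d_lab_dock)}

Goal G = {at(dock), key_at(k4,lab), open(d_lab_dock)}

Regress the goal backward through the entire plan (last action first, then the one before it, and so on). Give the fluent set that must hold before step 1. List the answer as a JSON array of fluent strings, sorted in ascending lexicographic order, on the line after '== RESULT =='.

Regress step by step:
  through step 3 (unlock(d_lab_dock)): drop {open(d_lab_dock)}, keep {at(dock), key_at(k4,lab)}, require {have(k4), locked(d_lab_dock)}
    → {at(dock), have(k4), key_at(k4,lab), locked(d_lab_dock)}
  through step 2 (move(kitchen,dock)): drop {at(dock)}, keep {have(k4), key_at(k4,lab), locked(d_lab_dock)}, require {at(kitchen), open(d_dock_kitchen)}
    → {at(kitchen), have(k4), key_at(k4,lab), locked(d_lab_dock), open(d_dock_kitchen)}
  through step 1 (move(dock,kitchen)): drop {at(kitchen)}, keep {have(k4), key_at(k4,lab), locked(d_lab_dock), open(d_dock_kitchen)}, require {at(dock), open(d_dock_kitchen)}
    → {at(dock), have(k4), key_at(k4,lab), locked(d_lab_dock), open(d_dock_kitchen)}

== RESULT ==
["at(dock)", "have(k4)", "key_at(k4,lab)", "locked(d_lab_dock)", "open(d_dock_kitchen)"]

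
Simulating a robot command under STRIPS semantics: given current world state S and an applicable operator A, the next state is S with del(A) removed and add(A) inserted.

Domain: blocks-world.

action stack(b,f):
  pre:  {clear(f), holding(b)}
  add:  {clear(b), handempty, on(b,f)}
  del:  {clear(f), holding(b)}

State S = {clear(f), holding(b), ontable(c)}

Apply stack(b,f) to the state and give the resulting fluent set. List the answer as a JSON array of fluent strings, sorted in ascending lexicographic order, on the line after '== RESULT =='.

Progress:
  pre ⊆ S: {clear(f), holding(b)} ⊆ S  — applicable
  S \ del = {ontable(c)}
  ∪ add   = {clear(b), handempty, on(b,f), ontable(c)}

== RESULT ==
["clear(b)", "handempty", "on(b,f)", "ontable(c)"]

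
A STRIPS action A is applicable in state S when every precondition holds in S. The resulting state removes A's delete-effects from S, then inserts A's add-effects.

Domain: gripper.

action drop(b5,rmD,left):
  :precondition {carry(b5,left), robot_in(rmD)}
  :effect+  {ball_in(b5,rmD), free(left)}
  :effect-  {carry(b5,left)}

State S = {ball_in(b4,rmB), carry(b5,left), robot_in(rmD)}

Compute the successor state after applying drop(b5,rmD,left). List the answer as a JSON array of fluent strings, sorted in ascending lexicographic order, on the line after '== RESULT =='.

Compute (S \ del) ∪ add:
  pre ⊆ S: {carry(b5,left), robot_in(rmD)} ⊆ S  — applicable
  S \ del = {ball_in(b4,rmB), robot_in(rmD)}
  ∪ add   = {ball_in(b4,rmB), ball_in(b5,rmD), free(left), robot_in(rmD)}

== RESULT ==
["ball_in(b4,rmB)", "ball_in(b5,rmD)", "free(left)", "robot_in(rmD)"]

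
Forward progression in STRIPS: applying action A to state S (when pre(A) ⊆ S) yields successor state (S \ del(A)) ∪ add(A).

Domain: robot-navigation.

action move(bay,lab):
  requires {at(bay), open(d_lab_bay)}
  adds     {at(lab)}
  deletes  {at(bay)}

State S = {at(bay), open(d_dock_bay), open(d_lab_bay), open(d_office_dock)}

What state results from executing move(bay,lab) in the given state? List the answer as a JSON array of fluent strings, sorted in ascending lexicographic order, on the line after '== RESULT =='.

Progress:
  pre ⊆ S: {at(bay), open(d_lab_bay)} ⊆ S  — applicable
  S \ del = {open(d_dock_bay), open(d_lab_bay), open(d_office_dock)}
  ∪ add   = {at(lab), open(d_dock_bay), open(d_lab_bay), open(d_office_dock)}

== RESULT ==
["at(lab)", "open(d_dock_bay)", "open(d_lab_bay)", "open(d_office_dock)"]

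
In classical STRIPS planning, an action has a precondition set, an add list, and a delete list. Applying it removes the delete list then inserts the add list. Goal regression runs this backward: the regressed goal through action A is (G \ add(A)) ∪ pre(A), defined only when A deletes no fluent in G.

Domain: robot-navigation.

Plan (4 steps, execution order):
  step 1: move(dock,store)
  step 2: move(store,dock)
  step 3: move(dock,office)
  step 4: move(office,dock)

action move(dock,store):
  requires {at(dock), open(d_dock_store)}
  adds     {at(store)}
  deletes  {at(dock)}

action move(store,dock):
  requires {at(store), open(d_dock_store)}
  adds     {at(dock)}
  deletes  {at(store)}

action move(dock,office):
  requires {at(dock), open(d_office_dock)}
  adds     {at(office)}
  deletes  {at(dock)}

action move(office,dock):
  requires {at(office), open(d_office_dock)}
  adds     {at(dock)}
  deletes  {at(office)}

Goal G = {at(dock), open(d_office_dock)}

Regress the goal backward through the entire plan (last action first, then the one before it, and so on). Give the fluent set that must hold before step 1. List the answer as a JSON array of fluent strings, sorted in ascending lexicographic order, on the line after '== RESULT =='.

Regress step by step:
  through step 4 (move(office,dock)): drop {at(dock)}, keep {open(d_office_dock)}, require {at(office), open(d_office_dock)}
    → {at(office), open(d_office_dock)}
  through step 3 (move(dock,office)): drop {at(office)}, keep {open(d_office_dock)}, require {at(dock), open(d_office_dock)}
    → {at(dock), open(d_office_dock)}
  through step 2 (move(store,dock)): drop {at(dock)}, keep {open(d_office_dock)}, require {at(store), open(d_dock_store)}
    → {at(store), open(d_dock_store), open(d_office_dock)}
  through step 1 (move(dock,store)): drop {at(store)}, keep {open(d_dock_store), open(d_office_dock)}, require {at(dock), open(d_dock_store)}
    → {at(dock), open(d_dock_store), open(d_office_dock)}

== RESULT ==
["at(dock)", "open(d_dock_store)", "open(d_office_dock)"]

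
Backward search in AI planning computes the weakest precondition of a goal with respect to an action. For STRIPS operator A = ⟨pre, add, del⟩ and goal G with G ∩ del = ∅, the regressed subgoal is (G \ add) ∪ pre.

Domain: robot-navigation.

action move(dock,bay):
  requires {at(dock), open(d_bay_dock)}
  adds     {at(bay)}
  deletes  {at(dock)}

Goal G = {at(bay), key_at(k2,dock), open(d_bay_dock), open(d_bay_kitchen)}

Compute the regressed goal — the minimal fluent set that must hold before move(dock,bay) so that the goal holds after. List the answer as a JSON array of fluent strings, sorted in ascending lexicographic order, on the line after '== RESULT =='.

Compute (G \ add) ∪ pre:
  G ∩ del = {}  (empty — regression defined)
  G \ add = {at(bay), key_at(k2,dock), open(d_bay_dock), open(d_bay_kitchen)} \ {at(bay)} = {key_at(k2,dock), open(d_bay_dock), open(d_bay_kitchen)}
  ∪ pre   = {key_at(k2,dock), open(d_bay_dock), open(d_bay_kitchen)} ∪ {at(dock), open(d_bay_dock)}
          = {at(dock), key_at(k2,dock), open(d_bay_dock), open(d_bay_kitchen)}

== RESULT ==
["at(dock)", "key_at(k2,dock)", "open(d_bay_dock)", "open(d_bay_kitchen)"]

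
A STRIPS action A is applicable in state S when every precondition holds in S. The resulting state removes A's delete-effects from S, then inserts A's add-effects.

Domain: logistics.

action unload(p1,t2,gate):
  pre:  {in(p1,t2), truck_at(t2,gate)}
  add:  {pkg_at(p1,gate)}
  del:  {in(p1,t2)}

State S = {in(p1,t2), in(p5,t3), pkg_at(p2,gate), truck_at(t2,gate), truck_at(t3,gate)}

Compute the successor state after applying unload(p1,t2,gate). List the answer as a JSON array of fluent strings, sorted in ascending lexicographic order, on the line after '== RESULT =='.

Compute (S \ del) ∪ add:
  pre ⊆ S: {in(p1,t2), truck_at(t2,gate)} ⊆ S  — applicable
  S \ del = {in(p5,t3), pkg_at(p2,gate), truck_at(t2,gate), truck_at(t3,gate)}
  ∪ add   = {in(p5,t3), pkg_at(p1,gate), pkg_at(p2,gate), truck_at(t2,gate), truck_at(t3,gate)}

== RESULT ==
["in(p5,t3)", "pkg_at(p1,gate)", "pkg_at(p2,gate)", "truck_at(t2,gate)", "truck_at(t3,gate)"]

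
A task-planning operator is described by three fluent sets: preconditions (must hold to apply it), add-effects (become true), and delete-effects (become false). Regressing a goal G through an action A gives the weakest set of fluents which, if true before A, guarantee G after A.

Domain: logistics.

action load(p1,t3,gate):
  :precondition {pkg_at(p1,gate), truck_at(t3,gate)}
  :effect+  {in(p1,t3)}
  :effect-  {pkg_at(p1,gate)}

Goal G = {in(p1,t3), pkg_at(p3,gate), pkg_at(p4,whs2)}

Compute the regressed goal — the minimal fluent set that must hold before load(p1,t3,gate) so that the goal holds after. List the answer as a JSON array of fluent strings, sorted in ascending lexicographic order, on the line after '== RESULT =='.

Compute (G \ add) ∪ pre:
  G ∩ del = {}  (empty — regression defined)
  G \ add = {in(p1,t3), pkg_at(p3,gate), pkg_at(p4,whs2)} \ {in(p1,t3)} = {pkg_at(p3,gate), pkg_at(p4,whs2)}
  ∪ pre   = {pkg_at(p3,gate), pkg_at(p4,whs2)} ∪ {pkg_at(p1,gate), truck_at(t3,gate)}
          = {pkg_at(p1,gate), pkg_at(p3,gate), pkg_at(p4,whs2), truck_at(t3,gate)}

== RESULT ==
["pkg_at(p1,gate)", "pkg_at(p3,gate)", "pkg_at(p4,whs2)", "truck_at(t3,gate)"]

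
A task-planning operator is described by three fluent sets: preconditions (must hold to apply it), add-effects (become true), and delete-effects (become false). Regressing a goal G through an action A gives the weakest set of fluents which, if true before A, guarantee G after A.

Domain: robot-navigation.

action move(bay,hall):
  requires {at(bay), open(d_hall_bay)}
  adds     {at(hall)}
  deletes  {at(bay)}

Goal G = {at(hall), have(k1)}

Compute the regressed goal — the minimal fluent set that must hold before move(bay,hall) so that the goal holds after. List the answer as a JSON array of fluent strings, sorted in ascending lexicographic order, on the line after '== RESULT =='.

Regress:
  G ∩ del = {}  (empty — regression defined)
  G \ add = {at(hall), have(k1)} \ {at(hall)} = {have(k1)}
  ∪ pre   = {have(k1)} ∪ {at(bay), open(d_hall_bay)}
          = {at(bay), have(k1), open(d_hall_bay)}

== RESULT ==
["at(bay)", "have(k1)", "open(d_hall_bay)"]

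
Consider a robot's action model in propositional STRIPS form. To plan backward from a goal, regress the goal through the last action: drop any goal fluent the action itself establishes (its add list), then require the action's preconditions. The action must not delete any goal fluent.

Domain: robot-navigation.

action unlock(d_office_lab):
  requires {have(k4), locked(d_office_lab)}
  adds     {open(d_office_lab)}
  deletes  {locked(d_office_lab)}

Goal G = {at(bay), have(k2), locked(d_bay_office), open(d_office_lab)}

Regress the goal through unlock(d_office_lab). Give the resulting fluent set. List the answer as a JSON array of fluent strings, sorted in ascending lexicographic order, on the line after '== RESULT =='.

Regress:
  G ∩ del = {}  (empty — regression defined)
  G \ add = {at(bay), have(k2), locked(d_bay_office), open(d_office_lab)} \ {open(d_office_lab)} = {at(bay), have(k2), locked(d_bay_office)}
  ∪ pre   = {at(bay), have(k2), locked(d_bay_office)} ∪ {have(k4), locked(d_office_lab)}
          = {at(bay), have(k2), have(k4), locked(d_bay_office), locked(d_office_lab)}

== RESULT ==
["at(bay)", "have(k2)", "have(k4)", "locked(d_bay_office)", "locked(d_office_lab)"]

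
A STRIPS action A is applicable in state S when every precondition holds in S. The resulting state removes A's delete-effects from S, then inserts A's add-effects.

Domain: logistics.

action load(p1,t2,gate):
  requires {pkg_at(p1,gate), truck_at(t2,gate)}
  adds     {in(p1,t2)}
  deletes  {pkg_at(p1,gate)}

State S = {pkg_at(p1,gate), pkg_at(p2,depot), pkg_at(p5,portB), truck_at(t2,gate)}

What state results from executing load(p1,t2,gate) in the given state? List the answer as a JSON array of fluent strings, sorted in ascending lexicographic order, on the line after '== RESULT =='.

Progress:
  pre ⊆ S: {pkg_at(p1,gate), truck_at(t2,gate)} ⊆ S  — applicable
  S \ del = {pkg_at(p2,depot), pkg_at(p5,portB), truck_at(t2,gate)}
  ∪ add   = {in(p1,t2), pkg_at(p2,depot), pkg_at(p5,portB), truck_at(t2,gate)}

== RESULT ==
["in(p1,t2)", "pkg_at(p2,depot)", "pkg_at(p5,portB)", "truck_at(t2,gate)"]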